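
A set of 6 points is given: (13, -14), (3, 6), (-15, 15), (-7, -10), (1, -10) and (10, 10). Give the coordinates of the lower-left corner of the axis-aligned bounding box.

x-range [-15, 13], y-range [-14, 15].
The lower-left corner is (-15, -14).

(-15, -14)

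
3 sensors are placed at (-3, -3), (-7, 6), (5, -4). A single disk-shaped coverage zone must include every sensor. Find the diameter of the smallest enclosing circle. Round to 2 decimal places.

15.62

Call the three points A, B, C in the order given.
Side lengths²: AB² = 97, AC² = 65, BC² = 244.
Since BC² = 244 ≥ 97 + 65 = 162, the angle opposite BC is not acute, so the smallest enclosing circle has BC as diameter.
Centre = midpoint of BC = (-1, 1), r² = 244/4 = 61.
Diameter = 2r = 2√61 ≈ 15.62.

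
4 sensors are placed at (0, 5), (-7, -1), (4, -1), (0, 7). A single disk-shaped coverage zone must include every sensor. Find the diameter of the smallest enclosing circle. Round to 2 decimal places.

11.88

By Welzl's lemma the MEC is supported by two points (diametrically opposite) or three points (on a circumcircle).
The minimum enclosing circle is determined by three boundary points: (-7, -1), (4, -1), (0, 7).
Their circumcentre is (-1.5, 1.25) with r² = 35.3125.
The farthest remaining point (0, 5) is at distance² 16.3125 ≤ 35.3125.
Diameter = 2r = 2√(35.3125) ≈ 11.88.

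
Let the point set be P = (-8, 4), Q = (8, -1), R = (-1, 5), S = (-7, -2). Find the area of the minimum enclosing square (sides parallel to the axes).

The bounding box has width 16 and height 7.
An axis-aligned square enclosing the set must have side ≥ max(width, height).
So the minimum side is max(16, 7) = 16.
Area = 16² = 256.

256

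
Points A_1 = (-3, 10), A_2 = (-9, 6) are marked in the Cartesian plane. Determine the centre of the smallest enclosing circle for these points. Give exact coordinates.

The smallest circle enclosing two points has them as diameter endpoints.
Centre = midpoint = (-6, 8); r² = |A_1A_2|²/4 = 52/4 = 13.
Centre = (-6, 8).

(-6, 8)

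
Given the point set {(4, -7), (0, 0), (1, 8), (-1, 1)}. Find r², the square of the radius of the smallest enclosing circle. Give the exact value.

58.5

A smallest enclosing disk is always determined by at most three of the input points on its boundary.
The farthest pair is (4, -7)–(1, 8) with squared distance 234. The circle on this segment as diameter has centre (2.5, 0.5) and r² = 234/4 = 58.5.
Check (0, 0): distance² to centre = 6.5 ≤ 58.5, so it lies inside.
All remaining points lie in this disk, and no smaller disk contains both endpoints, so this is the minimum enclosing circle.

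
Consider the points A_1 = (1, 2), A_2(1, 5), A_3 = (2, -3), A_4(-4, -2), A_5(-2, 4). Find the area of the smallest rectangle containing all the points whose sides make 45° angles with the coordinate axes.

In coordinates u = x + y, v = x − y the rectangle is axis-aligned; the map (x,y)→(u,v) scales areas by 2.
u-values: 3, 6, -1, -6, 2; range = 6 − (-6) = 12.
v-values: -1, -4, 5, -2, -6; range = 5 − (-6) = 11.
Area = (12 × 11) / 2 = 66.

66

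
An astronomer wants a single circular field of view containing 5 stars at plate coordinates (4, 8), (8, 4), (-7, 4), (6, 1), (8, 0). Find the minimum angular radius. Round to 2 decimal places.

The farthest pair is (-7, 4)–(8, 0) with squared distance 241. The circle on this segment as diameter has centre (0.5, 2) and r² = 241/4 = 60.25.
Check (4, 8): distance² to centre = 48.25 ≤ 60.25, so it lies inside.
All remaining points lie in this disk, and no smaller disk contains both endpoints, so this is the minimum enclosing circle.
r = √(60.25) ≈ 7.76.

7.76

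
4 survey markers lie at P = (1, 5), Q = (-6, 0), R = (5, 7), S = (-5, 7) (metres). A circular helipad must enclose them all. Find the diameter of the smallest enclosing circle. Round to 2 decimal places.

By Welzl's lemma the MEC is supported by two points (diametrically opposite) or three points (on a circumcircle).
The farthest pair is Q–R with squared distance 170. The circle on this segment as diameter has centre (-0.5, 3.5) and r² = 170/4 = 42.5.
Check P: distance² to centre = 4.5 ≤ 42.5, so it lies inside.
All remaining points lie in this disk, and no smaller disk contains both endpoints, so this is the minimum enclosing circle.
Diameter = 2r = 2√(42.5) ≈ 13.04.

13.04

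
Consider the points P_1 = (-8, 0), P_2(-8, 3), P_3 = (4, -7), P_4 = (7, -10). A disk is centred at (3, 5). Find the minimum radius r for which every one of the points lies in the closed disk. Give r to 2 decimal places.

The required radius is the distance from (3, 5) to the farthest point.
Squared distances: 146, 125, 145, 241.
Maximum is 241, attained at P_4.
r = √241 ≈ 15.52.

15.52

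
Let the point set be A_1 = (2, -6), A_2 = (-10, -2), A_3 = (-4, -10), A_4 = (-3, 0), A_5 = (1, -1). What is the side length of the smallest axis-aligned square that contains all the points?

The bounding box has width 12 and height 10.
An axis-aligned square enclosing the set must have side ≥ max(width, height).
So the minimum side is max(12, 10) = 12.

12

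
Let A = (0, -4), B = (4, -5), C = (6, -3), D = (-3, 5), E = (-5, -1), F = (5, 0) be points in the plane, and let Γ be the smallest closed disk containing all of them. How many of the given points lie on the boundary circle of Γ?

The minimum enclosing circle of a finite set is fixed by two of the points (as a diameter) or three (as a circumcircle).
The minimum enclosing circle is determined by three boundary points: B, C, D.
Their circumcentre is (27/34, 7/34) with r² = 21605/578.
The farthest remaining point E is at distance² 20245/578 ≤ 21605/578.
The points at distance exactly r from the centre are B, C, D — 3 points.

3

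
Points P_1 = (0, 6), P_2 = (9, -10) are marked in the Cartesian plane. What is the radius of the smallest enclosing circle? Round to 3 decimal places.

The smallest circle enclosing two points has them as diameter endpoints.
Centre = midpoint = (4.5, -2); r² = |P_1P_2|²/4 = 337/4 = 84.25.
r = √(84.25) ≈ 9.179.

9.179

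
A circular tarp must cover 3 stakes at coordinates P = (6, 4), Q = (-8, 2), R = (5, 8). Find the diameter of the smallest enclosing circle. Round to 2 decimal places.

Side lengths²: PQ² = 200, PR² = 17, QR² = 205.
Since QR² = 205 < 200 + 17 = 217, the triangle is acute, so the smallest enclosing circle is the circumcircle.
Circumcentre = (-69/58, 251/58), r² = 87125/1682.
Diameter = 2r = 2√(87125/1682) ≈ 14.39.

14.39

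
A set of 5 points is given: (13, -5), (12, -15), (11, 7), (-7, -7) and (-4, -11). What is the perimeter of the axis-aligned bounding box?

Width = max x − min x = 13 − (-7) = 20.
Height = max y − min y = 7 − (-15) = 22.
Perimeter = 2(20 + 22) = 84.

84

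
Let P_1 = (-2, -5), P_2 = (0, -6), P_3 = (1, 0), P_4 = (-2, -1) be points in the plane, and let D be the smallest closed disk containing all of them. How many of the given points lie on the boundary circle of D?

A smallest enclosing disk is always determined by at most three of the input points on its boundary.
The minimum enclosing circle is determined by three boundary points: P_1, P_2, P_3.
Their circumcentre is (7/26, -77/26) with r² = 3145/338.
The farthest remaining point P_4 is at distance² 3041/338 ≤ 3145/338.
The points at distance exactly r from the centre are P_1, P_2, P_3 — 3 points.

3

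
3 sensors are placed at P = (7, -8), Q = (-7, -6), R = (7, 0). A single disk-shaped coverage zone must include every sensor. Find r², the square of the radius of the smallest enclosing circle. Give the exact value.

2900/49

Side lengths²: PQ² = 200, PR² = 64, QR² = 232.
Since QR² = 232 < 200 + 64 = 264, the triangle is acute, so the smallest enclosing circle is the circumcircle.
Circumcentre = (3/7, -4), r² = 2900/49.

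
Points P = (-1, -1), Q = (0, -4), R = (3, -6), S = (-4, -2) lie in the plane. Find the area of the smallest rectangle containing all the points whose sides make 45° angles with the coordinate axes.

22

In coordinates u = x + y, v = x − y the rectangle is axis-aligned; the map (x,y)→(u,v) scales areas by 2.
u-values: -2, -4, -3, -6; range = -2 − (-6) = 4.
v-values: 0, 4, 9, -2; range = 9 − (-2) = 11.
Area = (4 × 11) / 2 = 22.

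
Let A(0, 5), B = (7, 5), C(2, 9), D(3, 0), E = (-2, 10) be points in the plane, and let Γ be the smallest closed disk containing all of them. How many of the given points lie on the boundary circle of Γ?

3

The minimum enclosing circle is determined by three boundary points: B, D, E.
Their circumcentre is (35/26, 141/26) with r² = 10865/338.
The farthest remaining point C is at distance² 4469/338 ≤ 10865/338.
The points at distance exactly r from the centre are B, D, E — 3 points.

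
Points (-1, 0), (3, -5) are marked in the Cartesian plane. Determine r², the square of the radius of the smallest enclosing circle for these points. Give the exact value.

10.25

The smallest circle enclosing two points has them as diameter endpoints.
Centre = midpoint = (1, -2.5); r² = |(-1, 0)−(3, -5)|²/4 = 41/4 = 10.25.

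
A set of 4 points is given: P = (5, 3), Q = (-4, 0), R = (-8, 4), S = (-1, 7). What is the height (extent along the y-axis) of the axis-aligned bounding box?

7

max y = 7, min y = 0, so height = 7.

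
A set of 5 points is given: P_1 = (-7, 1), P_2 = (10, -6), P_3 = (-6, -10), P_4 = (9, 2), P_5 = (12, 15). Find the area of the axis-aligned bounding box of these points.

475

x ranges over [-7, 12], width 19.
y ranges over [-10, 15], height 25.
Area = 19 × 25 = 475.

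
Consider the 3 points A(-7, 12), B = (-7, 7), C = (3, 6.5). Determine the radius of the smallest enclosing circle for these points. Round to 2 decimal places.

5.71

Side lengths²: AB² = 25, AC² = 130.25, BC² = 100.25.
Since AC² = 130.25 ≥ 100.25 + 25 = 125.25, the angle opposite AC is not acute, so the smallest enclosing circle has AC as diameter.
Centre = midpoint of AC = (-2, 9.25), r² = 130.25/4 = 32.5625.
r = √(32.5625) ≈ 5.71.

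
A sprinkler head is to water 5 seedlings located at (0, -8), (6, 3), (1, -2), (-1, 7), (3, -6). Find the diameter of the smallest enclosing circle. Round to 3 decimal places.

15.033

The minimum enclosing circle of a finite set is fixed by two of the points (as a diameter) or three (as a circumcircle).
The farthest pair is (0, -8)–(-1, 7) with squared distance 226. The circle on this segment as diameter has centre (-0.5, -0.5) and r² = 226/4 = 56.5.
Check (6, 3): distance² to centre = 54.5 ≤ 56.5, so it lies inside.
All remaining points lie in this disk, and no smaller disk contains both endpoints, so this is the minimum enclosing circle.
Diameter = 2r = 2√(56.5) ≈ 15.033.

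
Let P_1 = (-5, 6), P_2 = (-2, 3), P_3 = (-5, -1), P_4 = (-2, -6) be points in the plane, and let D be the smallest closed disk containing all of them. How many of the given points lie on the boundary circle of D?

The minimum enclosing circle of a finite set is fixed by two of the points (as a diameter) or three (as a circumcircle).
The farthest pair is P_1–P_4 with squared distance 153. The circle on this segment as diameter has centre (-3.5, 0) and r² = 153/4 = 38.25.
Check P_2: distance² to centre = 11.25 ≤ 38.25, so it lies inside.
All remaining points lie in this disk, and no smaller disk contains both endpoints, so this is the minimum enclosing circle.
The points at distance exactly r from the centre are P_1, P_4 — 2 points.

2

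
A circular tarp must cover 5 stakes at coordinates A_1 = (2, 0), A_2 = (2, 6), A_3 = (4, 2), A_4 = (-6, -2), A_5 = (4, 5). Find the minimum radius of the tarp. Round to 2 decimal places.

6.10

The minimum enclosing circle of a finite set is fixed by two of the points (as a diameter) or three (as a circumcircle).
The farthest pair is A_4–A_5 with squared distance 149. The circle on this segment as diameter has centre (-1, 1.5) and r² = 149/4 = 37.25.
Check A_1: distance² to centre = 11.25 ≤ 37.25, so it lies inside.
All remaining points lie in this disk, and no smaller disk contains both endpoints, so this is the minimum enclosing circle.
r = √(37.25) ≈ 6.10.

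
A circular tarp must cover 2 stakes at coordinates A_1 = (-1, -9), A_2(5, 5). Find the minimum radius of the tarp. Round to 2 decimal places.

The smallest circle enclosing two points has them as diameter endpoints.
Centre = midpoint = (2, -2); r² = |A_1A_2|²/4 = 232/4 = 58.
r = √58 ≈ 7.62.

7.62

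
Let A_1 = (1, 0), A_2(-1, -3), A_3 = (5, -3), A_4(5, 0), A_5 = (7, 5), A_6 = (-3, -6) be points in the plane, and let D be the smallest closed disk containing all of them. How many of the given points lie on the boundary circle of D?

2

A smallest enclosing disk is always determined by at most three of the input points on its boundary.
The farthest pair is A_5–A_6 with squared distance 221. The circle on this segment as diameter has centre (2, -0.5) and r² = 221/4 = 55.25.
Check A_1: distance² to centre = 1.25 ≤ 55.25, so it lies inside.
All remaining points lie in this disk, and no smaller disk contains both endpoints, so this is the minimum enclosing circle.
The points at distance exactly r from the centre are A_5, A_6 — 2 points.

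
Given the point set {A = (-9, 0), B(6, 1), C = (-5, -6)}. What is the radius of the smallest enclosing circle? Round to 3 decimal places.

Side lengths²: AB² = 226, AC² = 52, BC² = 170.
Since AB² = 226 ≥ 170 + 52 = 222, the angle opposite AB is not acute, so the smallest enclosing circle has AB as diameter.
Centre = midpoint of AB = (-1.5, 0.5), r² = 226/4 = 56.5.
r = √(56.5) ≈ 7.517.

7.517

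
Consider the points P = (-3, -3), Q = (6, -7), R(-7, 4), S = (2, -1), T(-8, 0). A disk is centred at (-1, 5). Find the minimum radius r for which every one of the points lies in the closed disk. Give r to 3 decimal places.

The required radius is the distance from (-1, 5) to the farthest point.
Squared distances: 68, 193, 37, 45, 74.
Maximum is 193, attained at Q.
r = √193 ≈ 13.892.

13.892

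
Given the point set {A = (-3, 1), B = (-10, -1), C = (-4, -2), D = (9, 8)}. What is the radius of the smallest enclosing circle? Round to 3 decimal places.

10.512

By Welzl's lemma the MEC is supported by two points (diametrically opposite) or three points (on a circumcircle).
The farthest pair is B–D with squared distance 442. The circle on this segment as diameter has centre (-0.5, 3.5) and r² = 442/4 = 110.5.
Check A: distance² to centre = 12.5 ≤ 110.5, so it lies inside.
All remaining points lie in this disk, and no smaller disk contains both endpoints, so this is the minimum enclosing circle.
r = √(110.5) ≈ 10.512.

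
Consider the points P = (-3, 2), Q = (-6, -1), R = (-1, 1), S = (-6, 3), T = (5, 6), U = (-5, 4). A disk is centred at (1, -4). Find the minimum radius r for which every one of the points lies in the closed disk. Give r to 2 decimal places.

10.77

The required radius is the distance from (1, -4) to the farthest point.
Squared distances: 52, 58, 29, 98, 116, 100.
Maximum is 116, attained at T.
r = √116 ≈ 10.77.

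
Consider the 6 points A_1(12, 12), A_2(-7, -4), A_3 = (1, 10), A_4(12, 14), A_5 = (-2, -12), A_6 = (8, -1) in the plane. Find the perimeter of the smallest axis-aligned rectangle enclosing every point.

90

Width = max x − min x = 12 − (-7) = 19.
Height = max y − min y = 14 − (-12) = 26.
Perimeter = 2(19 + 26) = 90.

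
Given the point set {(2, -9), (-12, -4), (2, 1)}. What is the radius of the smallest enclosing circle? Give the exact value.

221/28

Call the three points A, B, C in the order given.
Side lengths²: AB² = 221, AC² = 100, BC² = 221.
Since BC² = 221 < 221 + 100 = 321, the triangle is acute, so the smallest enclosing circle is the circumcircle.
Circumcentre = (-115/28, -4), r² = 48841/784.
r = √(48841/784) = 221/28.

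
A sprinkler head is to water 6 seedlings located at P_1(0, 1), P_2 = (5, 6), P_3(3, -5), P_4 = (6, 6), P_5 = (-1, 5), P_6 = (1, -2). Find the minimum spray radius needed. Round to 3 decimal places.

5.867

The minimum enclosing circle is determined by three boundary points: P_3, P_4, P_5.
Their circumcentre is (117/37, 32/37) with r² = 47125/1369.
The farthest remaining point P_2 is at distance² 40724/1369 ≤ 47125/1369.
r = √(47125/1369) ≈ 5.867.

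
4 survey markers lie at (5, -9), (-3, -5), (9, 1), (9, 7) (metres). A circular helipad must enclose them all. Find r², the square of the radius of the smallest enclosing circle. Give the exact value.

By Welzl's lemma the MEC is supported by two points (diametrically opposite) or three points (on a circumcircle).
The minimum enclosing circle is determined by three boundary points: (5, -9), (-3, -5), (9, 7).
Their circumcentre is (13/3, -1/3) with r² = 680/9.
The farthest remaining point (9, 1) is at distance² 212/9 ≤ 680/9.

680/9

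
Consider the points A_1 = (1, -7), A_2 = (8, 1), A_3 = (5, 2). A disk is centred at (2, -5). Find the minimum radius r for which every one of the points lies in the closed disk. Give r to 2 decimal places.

8.49

The required radius is the distance from (2, -5) to the farthest point.
Squared distances: 5, 72, 58.
Maximum is 72, attained at A_2.
r = √72 ≈ 8.49.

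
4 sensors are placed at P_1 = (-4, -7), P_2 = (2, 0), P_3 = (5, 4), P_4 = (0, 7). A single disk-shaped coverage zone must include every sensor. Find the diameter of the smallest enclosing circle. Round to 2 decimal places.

The minimum enclosing circle is determined by three boundary points: P_1, P_3, P_4.
Their circumcentre is (-40/41, -12/41) with r² = 91001/1681.
The farthest remaining point P_2 is at distance² 15028/1681 ≤ 91001/1681.
Diameter = 2r = 2√(91001/1681) ≈ 14.72.

14.72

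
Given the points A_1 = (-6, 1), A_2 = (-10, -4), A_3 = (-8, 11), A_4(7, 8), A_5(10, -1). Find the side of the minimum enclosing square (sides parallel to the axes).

20

The bounding box has width 20 and height 15.
An axis-aligned square enclosing the set must have side ≥ max(width, height).
So the minimum side is max(20, 15) = 20.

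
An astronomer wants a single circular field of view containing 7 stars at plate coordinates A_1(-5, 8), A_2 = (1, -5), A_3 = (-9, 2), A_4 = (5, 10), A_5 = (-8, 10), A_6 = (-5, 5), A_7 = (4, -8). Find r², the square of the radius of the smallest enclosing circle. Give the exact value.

A smallest enclosing disk is always determined by at most three of the input points on its boundary.
The minimum enclosing circle is determined by three boundary points: A_4, A_5, A_7.
Their circumcentre is (-1.5, 4/3) with r² = 4225/36.
The farthest remaining point A_1 is at distance² 2041/36 ≤ 4225/36.

4225/36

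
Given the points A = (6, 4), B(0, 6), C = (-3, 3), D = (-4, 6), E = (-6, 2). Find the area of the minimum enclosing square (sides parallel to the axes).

The bounding box has width 12 and height 4.
An axis-aligned square enclosing the set must have side ≥ max(width, height).
So the minimum side is max(12, 4) = 12.
Area = 12² = 144.

144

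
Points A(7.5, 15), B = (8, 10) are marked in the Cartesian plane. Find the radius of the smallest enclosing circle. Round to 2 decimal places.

The smallest circle enclosing two points has them as diameter endpoints.
Centre = midpoint = (7.75, 12.5); r² = |AB|²/4 = 25.25/4 = 6.3125.
r = √(6.3125) ≈ 2.51.

2.51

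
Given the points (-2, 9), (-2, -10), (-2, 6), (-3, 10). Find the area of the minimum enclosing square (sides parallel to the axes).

400

The bounding box has width 1 and height 20.
An axis-aligned square enclosing the set must have side ≥ max(width, height).
So the minimum side is max(1, 20) = 20.
Area = 20² = 400.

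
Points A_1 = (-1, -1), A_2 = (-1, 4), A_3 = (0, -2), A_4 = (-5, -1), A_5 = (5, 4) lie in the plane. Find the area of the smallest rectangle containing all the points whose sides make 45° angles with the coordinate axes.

52.5

In coordinates u = x + y, v = x − y the rectangle is axis-aligned; the map (x,y)→(u,v) scales areas by 2.
u-values: -2, 3, -2, -6, 9; range = 9 − (-6) = 15.
v-values: 0, -5, 2, -4, 1; range = 2 − (-5) = 7.
Area = (15 × 7) / 2 = 52.5.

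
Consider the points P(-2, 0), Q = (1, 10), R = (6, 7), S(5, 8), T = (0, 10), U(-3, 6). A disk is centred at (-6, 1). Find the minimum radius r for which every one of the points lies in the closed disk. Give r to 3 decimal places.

The required radius is the distance from (-6, 1) to the farthest point.
Squared distances: 17, 130, 180, 170, 117, 34.
Maximum is 180, attained at R.
r = √180 ≈ 13.416.

13.416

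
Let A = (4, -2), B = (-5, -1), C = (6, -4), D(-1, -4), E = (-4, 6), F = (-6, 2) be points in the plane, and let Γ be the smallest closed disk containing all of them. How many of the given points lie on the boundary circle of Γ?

3

The minimum enclosing circle of a finite set is fixed by two of the points (as a diameter) or three (as a circumcircle).
The farthest pair is C–E with squared distance 200. The circle on this segment as diameter has centre (1, 1) and r² = 200/4 = 50.
Check A: distance² to centre = 18 ≤ 50, so it lies inside.
All remaining points lie in this disk, and no smaller disk contains both endpoints, so this is the minimum enclosing circle.
The points at distance exactly r from the centre are C, E, F — 3 points.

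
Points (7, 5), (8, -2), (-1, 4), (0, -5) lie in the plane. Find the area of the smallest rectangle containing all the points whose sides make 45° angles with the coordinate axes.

127.5

In coordinates u = x + y, v = x − y the rectangle is axis-aligned; the map (x,y)→(u,v) scales areas by 2.
u-values: 12, 6, 3, -5; range = 12 − (-5) = 17.
v-values: 2, 10, -5, 5; range = 10 − (-5) = 15.
Area = (17 × 15) / 2 = 127.5.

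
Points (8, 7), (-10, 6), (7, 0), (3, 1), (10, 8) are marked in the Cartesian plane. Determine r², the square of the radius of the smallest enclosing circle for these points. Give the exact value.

101

The farthest pair is (-10, 6)–(10, 8) with squared distance 404. The circle on this segment as diameter has centre (0, 7) and r² = 404/4 = 101.
Check (8, 7): distance² to centre = 64 ≤ 101, so it lies inside.
All remaining points lie in this disk, and no smaller disk contains both endpoints, so this is the minimum enclosing circle.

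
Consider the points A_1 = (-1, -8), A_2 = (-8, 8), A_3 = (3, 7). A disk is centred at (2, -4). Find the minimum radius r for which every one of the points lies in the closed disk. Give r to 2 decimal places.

15.62

The required radius is the distance from (2, -4) to the farthest point.
Squared distances: 25, 244, 122.
Maximum is 244, attained at A_2.
r = √244 ≈ 15.62.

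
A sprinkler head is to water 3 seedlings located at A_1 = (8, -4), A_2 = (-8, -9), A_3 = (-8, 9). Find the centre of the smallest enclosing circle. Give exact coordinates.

(-2.03125, 0)

Side lengths²: A_1A_2² = 281, A_1A_3² = 425, A_2A_3² = 324.
Since A_1A_3² = 425 < 324 + 281 = 605, the triangle is acute, so the smallest enclosing circle is the circumcircle.
Circumcentre = (-2.03125, 0), r² = 116.6259765625.
Centre = (-2.03125, 0).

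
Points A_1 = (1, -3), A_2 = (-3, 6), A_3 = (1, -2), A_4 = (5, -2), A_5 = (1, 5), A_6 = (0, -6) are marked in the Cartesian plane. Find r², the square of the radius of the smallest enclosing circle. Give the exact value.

The minimum enclosing circle is determined by three boundary points: A_2, A_4, A_6.
Their circumcentre is (-5/6, 1/6) with r² = 697/18.
The farthest remaining point A_5 is at distance² 481/18 ≤ 697/18.

697/18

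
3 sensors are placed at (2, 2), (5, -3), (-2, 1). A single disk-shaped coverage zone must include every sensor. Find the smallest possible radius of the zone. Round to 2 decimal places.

4.03

Call the three points A, B, C in the order given.
Side lengths²: AB² = 34, AC² = 17, BC² = 65.
Since BC² = 65 ≥ 34 + 17 = 51, the angle opposite BC is not acute, so the smallest enclosing circle has BC as diameter.
Centre = midpoint of BC = (1.5, -1), r² = 65/4 = 16.25.
r = √(16.25) ≈ 4.03.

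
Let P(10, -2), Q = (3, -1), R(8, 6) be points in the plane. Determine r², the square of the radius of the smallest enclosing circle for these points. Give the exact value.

15725/729

Side lengths²: PQ² = 50, PR² = 68, QR² = 74.
Since QR² = 74 < 68 + 50 = 118, the triangle is acute, so the smallest enclosing circle is the circumcircle.
Circumcentre = (187/27, 40/27), r² = 15725/729.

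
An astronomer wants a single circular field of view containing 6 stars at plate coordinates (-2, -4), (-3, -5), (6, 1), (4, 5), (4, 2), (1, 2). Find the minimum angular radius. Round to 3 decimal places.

A smallest enclosing disk is always determined by at most three of the input points on its boundary.
The farthest pair is (-3, -5)–(4, 5) with squared distance 149. The circle on this segment as diameter has centre (0.5, 0) and r² = 149/4 = 37.25.
Check (-2, -4): distance² to centre = 22.25 ≤ 37.25, so it lies inside.
All remaining points lie in this disk, and no smaller disk contains both endpoints, so this is the minimum enclosing circle.
r = √(37.25) ≈ 6.103.

6.103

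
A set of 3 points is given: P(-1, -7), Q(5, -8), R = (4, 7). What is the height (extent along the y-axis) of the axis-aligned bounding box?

max y = 7, min y = -8, so height = 15.

15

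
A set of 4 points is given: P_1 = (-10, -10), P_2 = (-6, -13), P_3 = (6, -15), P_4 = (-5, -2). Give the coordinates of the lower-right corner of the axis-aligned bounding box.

x-range [-10, 6], y-range [-15, -2].
The lower-right corner is (6, -15).

(6, -15)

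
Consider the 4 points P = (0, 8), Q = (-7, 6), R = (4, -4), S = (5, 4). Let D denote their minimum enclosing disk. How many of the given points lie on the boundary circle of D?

A smallest enclosing disk is always determined by at most three of the input points on its boundary.
The farthest pair is Q–R with squared distance 221. The circle on this segment as diameter has centre (-1.5, 1) and r² = 221/4 = 55.25.
Check P: distance² to centre = 51.25 ≤ 55.25, so it lies inside.
All remaining points lie in this disk, and no smaller disk contains both endpoints, so this is the minimum enclosing circle.
The points at distance exactly r from the centre are Q, R — 2 points.

2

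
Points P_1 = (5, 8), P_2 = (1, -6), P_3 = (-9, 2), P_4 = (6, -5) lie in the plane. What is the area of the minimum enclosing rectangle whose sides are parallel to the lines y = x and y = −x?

220

In coordinates u = x + y, v = x − y the rectangle is axis-aligned; the map (x,y)→(u,v) scales areas by 2.
u-values: 13, -5, -7, 1; range = 13 − (-7) = 20.
v-values: -3, 7, -11, 11; range = 11 − (-11) = 22.
Area = (20 × 22) / 2 = 220.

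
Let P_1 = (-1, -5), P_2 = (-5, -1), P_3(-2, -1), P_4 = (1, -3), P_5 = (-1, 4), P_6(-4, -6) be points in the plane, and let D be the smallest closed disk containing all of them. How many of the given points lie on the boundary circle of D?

2

A smallest enclosing disk is always determined by at most three of the input points on its boundary.
The farthest pair is P_5–P_6 with squared distance 109. The circle on this segment as diameter has centre (-2.5, -1) and r² = 109/4 = 27.25.
Check P_1: distance² to centre = 18.25 ≤ 27.25, so it lies inside.
All remaining points lie in this disk, and no smaller disk contains both endpoints, so this is the minimum enclosing circle.
The points at distance exactly r from the centre are P_5, P_6 — 2 points.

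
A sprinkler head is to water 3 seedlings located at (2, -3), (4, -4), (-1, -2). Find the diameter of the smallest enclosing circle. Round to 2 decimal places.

5.39

Call the three points A, B, C in the order given.
Side lengths²: AB² = 5, AC² = 10, BC² = 29.
Since BC² = 29 ≥ 10 + 5 = 15, the angle opposite BC is not acute, so the smallest enclosing circle has BC as diameter.
Centre = midpoint of BC = (1.5, -3), r² = 29/4 = 7.25.
Diameter = 2r = 2√(7.25) ≈ 5.39.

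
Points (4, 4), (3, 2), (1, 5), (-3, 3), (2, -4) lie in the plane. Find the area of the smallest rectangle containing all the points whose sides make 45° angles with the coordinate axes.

In coordinates u = x + y, v = x − y the rectangle is axis-aligned; the map (x,y)→(u,v) scales areas by 2.
u-values: 8, 5, 6, 0, -2; range = 8 − (-2) = 10.
v-values: 0, 1, -4, -6, 6; range = 6 − (-6) = 12.
Area = (10 × 12) / 2 = 60.

60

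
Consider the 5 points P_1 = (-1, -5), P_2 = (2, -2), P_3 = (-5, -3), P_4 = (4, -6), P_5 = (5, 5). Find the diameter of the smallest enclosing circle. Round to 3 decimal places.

The minimum enclosing circle is determined by three boundary points: P_3, P_4, P_5.
Their circumcentre is (16/17, -3/17) with r² = 12505/289.
The farthest remaining point P_1 is at distance² 7813/289 ≤ 12505/289.
Diameter = 2r = 2√(12505/289) ≈ 13.156.

13.156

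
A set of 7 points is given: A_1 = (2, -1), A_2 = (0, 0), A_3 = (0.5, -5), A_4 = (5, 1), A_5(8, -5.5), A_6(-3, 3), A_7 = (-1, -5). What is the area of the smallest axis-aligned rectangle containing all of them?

93.5

x ranges over [-3, 8], width 11.
y ranges over [-5.5, 3], height 8.5.
Area = 11 × 8.5 = 93.5.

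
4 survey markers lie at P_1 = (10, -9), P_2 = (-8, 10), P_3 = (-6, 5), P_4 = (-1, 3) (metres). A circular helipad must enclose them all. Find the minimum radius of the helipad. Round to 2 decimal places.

13.09

A smallest enclosing disk is always determined by at most three of the input points on its boundary.
The farthest pair is P_1–P_2 with squared distance 685. The circle on this segment as diameter has centre (1, 0.5) and r² = 685/4 = 171.25.
Check P_3: distance² to centre = 69.25 ≤ 171.25, so it lies inside.
All remaining points lie in this disk, and no smaller disk contains both endpoints, so this is the minimum enclosing circle.
r = √(171.25) ≈ 13.09.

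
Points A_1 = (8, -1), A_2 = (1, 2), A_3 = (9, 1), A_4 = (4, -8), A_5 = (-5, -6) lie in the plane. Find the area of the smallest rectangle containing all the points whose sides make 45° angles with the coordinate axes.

In coordinates u = x + y, v = x − y the rectangle is axis-aligned; the map (x,y)→(u,v) scales areas by 2.
u-values: 7, 3, 10, -4, -11; range = 10 − (-11) = 21.
v-values: 9, -1, 8, 12, 1; range = 12 − (-1) = 13.
Area = (21 × 13) / 2 = 136.5.

136.5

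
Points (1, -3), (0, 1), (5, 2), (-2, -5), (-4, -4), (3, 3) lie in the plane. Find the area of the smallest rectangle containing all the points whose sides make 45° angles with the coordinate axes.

In coordinates u = x + y, v = x − y the rectangle is axis-aligned; the map (x,y)→(u,v) scales areas by 2.
u-values: -2, 1, 7, -7, -8, 6; range = 7 − (-8) = 15.
v-values: 4, -1, 3, 3, 0, 0; range = 4 − (-1) = 5.
Area = (15 × 5) / 2 = 37.5.

37.5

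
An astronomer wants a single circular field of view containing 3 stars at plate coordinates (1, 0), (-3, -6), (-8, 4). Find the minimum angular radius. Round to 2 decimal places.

5.67

Call the three points A, B, C in the order given.
Side lengths²: AB² = 52, AC² = 97, BC² = 125.
Since BC² = 125 < 97 + 52 = 149, the triangle is acute, so the smallest enclosing circle is the circumcircle.
Circumcentre = (-65/14, -4/7), r² = 6305/196.
r = √(6305/196) ≈ 5.67.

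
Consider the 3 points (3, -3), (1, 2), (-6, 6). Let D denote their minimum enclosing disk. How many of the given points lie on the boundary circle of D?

Call the three points A, B, C in the order given.
Side lengths²: AB² = 29, AC² = 162, BC² = 65.
Since AC² = 162 ≥ 65 + 29 = 94, the angle opposite AC is not acute, so the smallest enclosing circle has AC as diameter.
Centre = midpoint of AC = (-1.5, 1.5), r² = 162/4 = 40.5.
The points at distance exactly r from the centre are (3, -3), (-6, 6) — 2 points.

2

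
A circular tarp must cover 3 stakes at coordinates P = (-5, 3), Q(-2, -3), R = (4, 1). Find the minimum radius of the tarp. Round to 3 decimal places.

Side lengths²: PQ² = 45, PR² = 85, QR² = 52.
Since PR² = 85 < 52 + 45 = 97, the triangle is acute, so the smallest enclosing circle is the circumcircle.
Circumcentre = (-0.625, 1.4375), r² = 21.58203125.
r = √(21.58203125) ≈ 4.646.

4.646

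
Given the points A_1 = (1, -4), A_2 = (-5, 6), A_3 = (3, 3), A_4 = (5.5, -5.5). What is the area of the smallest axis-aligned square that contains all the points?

The bounding box has width 10.5 and height 11.5.
An axis-aligned square enclosing the set must have side ≥ max(width, height).
So the minimum side is max(10.5, 11.5) = 11.5.
Area = 11.5² = 132.25.

132.25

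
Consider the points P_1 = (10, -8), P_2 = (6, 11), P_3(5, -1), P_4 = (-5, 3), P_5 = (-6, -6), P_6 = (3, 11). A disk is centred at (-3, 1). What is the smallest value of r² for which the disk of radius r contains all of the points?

250

The required radius is the distance from (-3, 1) to the farthest point.
Squared distances: 250, 181, 68, 8, 58, 136.
Maximum is 250, attained at P_1.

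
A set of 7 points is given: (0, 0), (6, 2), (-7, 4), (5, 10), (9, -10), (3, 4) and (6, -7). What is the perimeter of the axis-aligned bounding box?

Width = max x − min x = 9 − (-7) = 16.
Height = max y − min y = 10 − (-10) = 20.
Perimeter = 2(16 + 20) = 72.

72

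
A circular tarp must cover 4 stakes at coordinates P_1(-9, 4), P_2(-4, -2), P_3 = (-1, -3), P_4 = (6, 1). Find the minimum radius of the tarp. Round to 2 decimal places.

A smallest enclosing disk is always determined by at most three of the input points on its boundary.
The farthest pair is P_1–P_4 with squared distance 234. The circle on this segment as diameter has centre (-1.5, 2.5) and r² = 234/4 = 58.5.
Check P_2: distance² to centre = 26.5 ≤ 58.5, so it lies inside.
All remaining points lie in this disk, and no smaller disk contains both endpoints, so this is the minimum enclosing circle.
r = √(58.5) ≈ 7.65.

7.65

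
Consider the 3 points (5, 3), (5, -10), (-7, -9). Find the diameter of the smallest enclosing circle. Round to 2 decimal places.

Call the three points A, B, C in the order given.
Side lengths²: AB² = 169, AC² = 288, BC² = 145.
Since AC² = 288 < 169 + 145 = 314, the triangle is acute, so the smallest enclosing circle is the circumcircle.
Circumcentre = (-0.5, -3.5), r² = 72.5.
Diameter = 2r = 2√(72.5) ≈ 17.03.

17.03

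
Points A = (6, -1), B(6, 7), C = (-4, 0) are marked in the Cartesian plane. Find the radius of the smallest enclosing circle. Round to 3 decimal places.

6.134

Side lengths²: AB² = 64, AC² = 101, BC² = 149.
Since BC² = 149 < 101 + 64 = 165, the triangle is acute, so the smallest enclosing circle is the circumcircle.
Circumcentre = (1.35, 3), r² = 37.6225.
r = √(37.6225) ≈ 6.134.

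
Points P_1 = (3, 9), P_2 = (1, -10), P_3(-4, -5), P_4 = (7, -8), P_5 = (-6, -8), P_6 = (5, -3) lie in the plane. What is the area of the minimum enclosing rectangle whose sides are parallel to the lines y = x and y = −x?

In coordinates u = x + y, v = x − y the rectangle is axis-aligned; the map (x,y)→(u,v) scales areas by 2.
u-values: 12, -9, -9, -1, -14, 2; range = 12 − (-14) = 26.
v-values: -6, 11, 1, 15, 2, 8; range = 15 − (-6) = 21.
Area = (26 × 21) / 2 = 273.

273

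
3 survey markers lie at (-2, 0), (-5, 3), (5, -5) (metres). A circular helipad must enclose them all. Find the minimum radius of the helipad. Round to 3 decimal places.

6.403

Call the three points A, B, C in the order given.
Side lengths²: AB² = 18, AC² = 74, BC² = 164.
Since BC² = 164 ≥ 74 + 18 = 92, the angle opposite BC is not acute, so the smallest enclosing circle has BC as diameter.
Centre = midpoint of BC = (0, -1), r² = 164/4 = 41.
r = √41 ≈ 6.403.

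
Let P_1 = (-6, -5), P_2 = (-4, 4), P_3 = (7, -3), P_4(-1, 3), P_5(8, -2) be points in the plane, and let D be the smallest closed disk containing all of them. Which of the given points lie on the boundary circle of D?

P_1, P_2, P_5

The minimum enclosing circle is determined by three boundary points: P_1, P_2, P_5.
Their circumcentre is (0.625, -1.75) with r² = 54.453125.
The farthest remaining point P_3 is at distance² 42.203125 ≤ 54.453125.
The points at distance exactly r from the centre are P_1, P_2, P_5 — 3 points.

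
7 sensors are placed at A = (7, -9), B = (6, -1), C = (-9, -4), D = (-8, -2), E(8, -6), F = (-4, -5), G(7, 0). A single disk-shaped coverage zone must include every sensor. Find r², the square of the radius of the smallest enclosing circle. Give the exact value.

74.640625

The minimum enclosing circle of a finite set is fixed by two of the points (as a diameter) or three (as a circumcircle).
The minimum enclosing circle is determined by three boundary points: A, C, G.
Their circumcentre is (-0.375, -4.5) with r² = 74.640625.
The farthest remaining point E is at distance² 72.390625 ≤ 74.640625.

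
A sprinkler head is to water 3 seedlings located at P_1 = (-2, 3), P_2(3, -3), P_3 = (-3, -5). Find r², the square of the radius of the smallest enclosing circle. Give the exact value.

19825/1058

Side lengths²: P_1P_2² = 61, P_1P_3² = 65, P_2P_3² = 40.
Since P_1P_3² = 65 < 61 + 40 = 101, the triangle is acute, so the smallest enclosing circle is the circumcircle.
Circumcentre = (-43/46, -55/46), r² = 19825/1058.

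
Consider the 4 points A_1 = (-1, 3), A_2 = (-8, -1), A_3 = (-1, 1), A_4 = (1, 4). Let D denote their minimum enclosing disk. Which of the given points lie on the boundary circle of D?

A_2, A_4

A smallest enclosing disk is always determined by at most three of the input points on its boundary.
The farthest pair is A_2–A_4 with squared distance 106. The circle on this segment as diameter has centre (-3.5, 1.5) and r² = 106/4 = 26.5.
Check A_1: distance² to centre = 8.5 ≤ 26.5, so it lies inside.
All remaining points lie in this disk, and no smaller disk contains both endpoints, so this is the minimum enclosing circle.
The points at distance exactly r from the centre are A_2, A_4 — 2 points.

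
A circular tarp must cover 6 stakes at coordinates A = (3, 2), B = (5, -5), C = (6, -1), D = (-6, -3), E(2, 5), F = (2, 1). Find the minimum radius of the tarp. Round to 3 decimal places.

6.349

By Welzl's lemma the MEC is supported by two points (diametrically opposite) or three points (on a circumcircle).
The minimum enclosing circle is determined by three boundary points: B, D, E.
Their circumcentre is (1/26, -27/26) with r² = 13625/338.
The farthest remaining point C is at distance² 12013/338 ≤ 13625/338.
r = √(13625/338) ≈ 6.349.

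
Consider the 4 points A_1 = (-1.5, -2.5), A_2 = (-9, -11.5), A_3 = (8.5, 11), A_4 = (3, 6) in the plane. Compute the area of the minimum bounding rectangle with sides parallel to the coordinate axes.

393.75

x ranges over [-9, 8.5], width 17.5.
y ranges over [-11.5, 11], height 22.5.
Area = 17.5 × 22.5 = 393.75.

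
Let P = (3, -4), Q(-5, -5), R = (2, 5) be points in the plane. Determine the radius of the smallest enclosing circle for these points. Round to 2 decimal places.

Side lengths²: PQ² = 65, PR² = 82, QR² = 149.
Since QR² = 149 ≥ 82 + 65 = 147, the angle opposite QR is not acute, so the smallest enclosing circle has QR as diameter.
Centre = midpoint of QR = (-1.5, 0), r² = 149/4 = 37.25.
r = √(37.25) ≈ 6.10.

6.10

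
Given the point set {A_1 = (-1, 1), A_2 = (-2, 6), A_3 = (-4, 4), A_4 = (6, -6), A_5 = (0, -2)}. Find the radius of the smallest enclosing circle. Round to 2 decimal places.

7.21

By Welzl's lemma the MEC is supported by two points (diametrically opposite) or three points (on a circumcircle).
The farthest pair is A_2–A_4 with squared distance 208. The circle on this segment as diameter has centre (2, 0) and r² = 208/4 = 52.
Check A_1: distance² to centre = 10 ≤ 52, so it lies inside.
All remaining points lie in this disk, and no smaller disk contains both endpoints, so this is the minimum enclosing circle.
r = √52 ≈ 7.21.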